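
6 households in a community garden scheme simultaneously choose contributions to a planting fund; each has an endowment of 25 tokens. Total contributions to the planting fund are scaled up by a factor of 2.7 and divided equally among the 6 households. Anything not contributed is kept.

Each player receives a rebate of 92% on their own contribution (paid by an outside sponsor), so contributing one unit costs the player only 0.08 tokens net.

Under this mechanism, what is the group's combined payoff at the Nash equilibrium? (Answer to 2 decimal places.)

With the mechanism, a contributed unit returns (2.7/6) / 0.08 = 5.6250 per unit of net cost to the contributor — now above 1 — so contributing fully is weakly dominant for every player.
So the Nash equilibrium is full contribution by all 6; the group earns 6 × (25 × 0.92 + 2.7 × 25) = 543.00.

543.00 tokens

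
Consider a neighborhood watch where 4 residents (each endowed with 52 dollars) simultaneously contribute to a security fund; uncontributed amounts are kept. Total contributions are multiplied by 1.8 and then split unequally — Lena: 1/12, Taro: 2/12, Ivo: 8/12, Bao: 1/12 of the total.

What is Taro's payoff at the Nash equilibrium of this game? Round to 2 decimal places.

A player with share s gets back 1.8·s per unit contributed, so full contribution is dominant for anyone with s > 1/1.8 = 0.5556 and zero contribution is dominant for anyone below.
Only Ivo (8/12) clears that bar, contributing 52; the remaining 3 contribute 0. Total contributed: 52.
Taro keeps 52 and receives 1.8 × 52 × 2/12 = 15.60 from the security fund, for a payoff of 67.60.

67.60 dollars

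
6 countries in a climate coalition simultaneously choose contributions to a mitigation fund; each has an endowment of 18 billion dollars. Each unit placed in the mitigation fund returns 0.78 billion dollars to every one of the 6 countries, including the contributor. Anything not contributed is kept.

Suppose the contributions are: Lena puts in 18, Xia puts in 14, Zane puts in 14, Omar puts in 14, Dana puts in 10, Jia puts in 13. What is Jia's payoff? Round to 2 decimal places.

Total contributed: 18 + 14 + 14 + 14 + 10 + 13 = 83.
Each receives 0.78 × 83 = 64.74 from the mitigation fund.
Jia keeps 18 − 13 = 5, so Jia's payoff is 5 + 64.74 = 69.74.

69.74 billion dollars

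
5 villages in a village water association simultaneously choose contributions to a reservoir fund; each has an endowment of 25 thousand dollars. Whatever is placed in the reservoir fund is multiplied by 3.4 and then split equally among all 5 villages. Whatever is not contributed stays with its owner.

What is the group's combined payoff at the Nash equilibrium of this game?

Each contributed unit returns 3.4/5 = 0.6800 to its contributor — below 1 — so contributing 0 is dominant for every player. At the Nash equilibrium everyone keeps their 25, and the group total is 5 × 25 = 125.

125.00 thousand dollars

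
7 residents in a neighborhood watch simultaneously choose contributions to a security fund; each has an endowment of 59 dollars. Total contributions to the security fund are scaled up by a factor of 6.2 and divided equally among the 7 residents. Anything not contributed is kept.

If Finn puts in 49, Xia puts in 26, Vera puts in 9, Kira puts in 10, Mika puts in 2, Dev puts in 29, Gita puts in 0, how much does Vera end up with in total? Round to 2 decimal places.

Total contributed: 49 + 26 + 9 + 10 + 2 + 29 + 0 = 125.
Each receives 6.2 × 125 / 7 = 110.71 from the security fund.
Vera keeps 59 − 9 = 50, so Vera's payoff is 50 + 110.71 = 160.71.

160.71 dollars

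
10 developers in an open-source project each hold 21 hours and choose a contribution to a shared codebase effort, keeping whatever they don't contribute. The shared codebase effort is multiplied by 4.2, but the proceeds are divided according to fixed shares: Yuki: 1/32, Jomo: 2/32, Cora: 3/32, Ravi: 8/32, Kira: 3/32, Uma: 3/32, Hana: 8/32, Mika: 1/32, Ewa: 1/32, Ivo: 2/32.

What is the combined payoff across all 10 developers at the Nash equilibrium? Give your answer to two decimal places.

A player with share s gets back 4.2·s per unit contributed, so full contribution is dominant for anyone with s > 1/4.2 = 0.2381 and zero contribution is dominant for anyone below.
The shares above 0.2381 belong to Ravi and Hana, contributing 21 each; the remaining 8 contribute 0. Total contributed: 42.
The shared codebase effort pays out 4.2 × 42 = 176.40 in total (split across the unequal shares, but the aggregate is all that matters for the group sum).
The 8 free-riders keep 21 each, adding 168. Group total = 168 + 176.40 = 344.40.

344.40 hours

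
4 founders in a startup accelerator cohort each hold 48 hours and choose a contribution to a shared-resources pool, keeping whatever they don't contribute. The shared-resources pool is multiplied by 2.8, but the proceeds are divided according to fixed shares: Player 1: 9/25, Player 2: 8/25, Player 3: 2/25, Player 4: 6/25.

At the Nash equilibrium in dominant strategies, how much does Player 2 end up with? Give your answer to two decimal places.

91.01 hours

Player j's private return per contributed unit is 2.8 × (j's share). Contributing is weakly dominant for j when that share is at least 1/2.8 = 0.3571, and contributing 0 is dominant otherwise.
Player 1 alone (share 9/25) is above the threshold, contributing 48; the remaining 3 contribute 0. Total contributed: 48.
Player 2 keeps 48 and receives 2.8 × 48 × 8/25 = 43.01 from the shared-resources pool, for a payoff of 91.01.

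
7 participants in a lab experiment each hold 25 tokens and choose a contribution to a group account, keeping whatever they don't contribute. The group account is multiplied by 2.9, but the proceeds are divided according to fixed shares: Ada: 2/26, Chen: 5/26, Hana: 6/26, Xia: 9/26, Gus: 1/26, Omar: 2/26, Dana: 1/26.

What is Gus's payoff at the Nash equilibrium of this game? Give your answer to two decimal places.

Player j's private return per contributed unit is 2.9 × (j's share). Contributing is weakly dominant for j when that share is at least 1/2.9 = 0.3448, and contributing 0 is dominant otherwise.
The only share above 0.3448 is Xia's 9/26, contributing 25; the remaining 6 contribute 0. Total contributed: 25.
Gus keeps 25 and receives 2.9 × 25 × 1/26 = 2.79 from the group account, for a payoff of 27.79.

27.79 tokens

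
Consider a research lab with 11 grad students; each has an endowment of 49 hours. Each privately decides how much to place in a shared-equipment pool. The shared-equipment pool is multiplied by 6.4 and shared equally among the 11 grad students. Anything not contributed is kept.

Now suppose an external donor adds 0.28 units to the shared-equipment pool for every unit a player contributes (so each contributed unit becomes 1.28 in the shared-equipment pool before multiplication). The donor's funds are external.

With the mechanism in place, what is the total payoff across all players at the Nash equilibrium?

539.00 hours

Even with the mechanism, each unit contributed returns only 6.4 × 1.28 / 11 = 0.7447 per unit of net cost, so contributing nothing is still dominant.
At the Nash equilibrium no one contributes; group total payoff = 11 × 49 = 539.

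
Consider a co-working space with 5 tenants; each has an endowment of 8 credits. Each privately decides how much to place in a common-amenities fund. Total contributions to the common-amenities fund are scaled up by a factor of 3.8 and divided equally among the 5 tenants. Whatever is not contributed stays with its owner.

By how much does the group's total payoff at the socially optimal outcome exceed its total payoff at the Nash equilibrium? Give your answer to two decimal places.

Each contributed unit returns 3.8/5 = 0.7600 to its contributor — below 1 — so contributing 0 is dominant for every player. At the Nash equilibrium everyone keeps their 8, and the group total is 5 × 8 = 40.
Each contributed unit returns 3.800 to the group as a whole (0.7600 to each of 5 players), which exceeds 1, so the social optimum is full contribution: group total = 3.800 × 40 = 152.00.
Efficiency loss = 152.00 − 40 = 112.00.

112.00 credits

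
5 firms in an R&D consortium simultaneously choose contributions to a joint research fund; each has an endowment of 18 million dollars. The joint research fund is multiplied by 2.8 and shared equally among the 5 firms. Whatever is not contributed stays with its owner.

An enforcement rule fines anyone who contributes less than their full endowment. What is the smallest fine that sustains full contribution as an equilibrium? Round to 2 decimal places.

Given the others contribute fully, the best deviation is to contribute 0 (any partial contribution still incurs the fine and gives up units whose private return 0.5600 is below 1).
Deviating from 18 to 0 saves 18 million dollars but forfeits the deviator's share of the drop in the joint research fund: 2.8/5 × 18 = 10.08.
So the deviation gain is 18 − 10.08 = 7.92, and the fine must be at least 7.92 million dollars to wipe it out.

7.92 million dollars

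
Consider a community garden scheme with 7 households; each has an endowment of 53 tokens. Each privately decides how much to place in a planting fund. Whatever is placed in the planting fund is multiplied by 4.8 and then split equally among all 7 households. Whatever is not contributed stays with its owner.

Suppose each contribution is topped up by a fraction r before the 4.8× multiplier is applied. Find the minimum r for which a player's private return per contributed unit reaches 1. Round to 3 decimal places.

With matching at rate r, one contributed unit becomes (1 + r) in the planting fund and returns 4.8 × (1 + r) / 7 to the contributor.
Setting this equal to 1: 1 + r = 7/4.8 = 1.4583.
So the minimum matching rate is r = 1.4583 − 1 = 0.458.

0.458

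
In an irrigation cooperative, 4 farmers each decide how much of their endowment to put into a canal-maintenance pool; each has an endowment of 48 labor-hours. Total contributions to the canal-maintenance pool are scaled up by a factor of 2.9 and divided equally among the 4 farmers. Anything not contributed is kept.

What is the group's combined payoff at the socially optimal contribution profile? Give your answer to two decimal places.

Each contributed unit returns 2.900 to the group as a whole (0.7250 to each of 4 players), which exceeds 1, so the social optimum is full contribution: group total = 2.900 × 192 = 556.80.

556.80 labor-hours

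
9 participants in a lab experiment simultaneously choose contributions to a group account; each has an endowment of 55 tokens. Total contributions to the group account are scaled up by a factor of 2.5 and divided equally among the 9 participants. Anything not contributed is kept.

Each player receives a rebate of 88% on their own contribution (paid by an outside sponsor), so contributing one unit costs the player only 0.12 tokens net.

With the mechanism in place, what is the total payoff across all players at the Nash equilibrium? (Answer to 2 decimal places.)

1673.10 tokens

Under the mechanism each unit contributed yields (2.5/9) / 0.12 = 2.3148 back to its contributor per unit of net cost, which exceeds 1, making full contribution the dominant choice for everyone.
So the Nash equilibrium is full contribution by all 9; the group earns 9 × (55 × 0.88 + 2.5 × 55) = 1673.10.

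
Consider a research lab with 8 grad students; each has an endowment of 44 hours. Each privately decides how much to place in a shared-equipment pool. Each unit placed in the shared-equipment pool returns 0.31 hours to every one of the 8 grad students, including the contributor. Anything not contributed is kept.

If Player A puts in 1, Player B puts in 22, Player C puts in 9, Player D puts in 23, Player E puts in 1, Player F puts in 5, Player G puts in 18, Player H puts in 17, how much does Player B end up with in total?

51.76 hours

Total contributed: 1 + 22 + 9 + 23 + 1 + 5 + 18 + 17 = 96.
Each receives 0.31 × 96 = 29.76 from the shared-equipment pool.
Player B keeps 44 − 22 = 22, so Player B's payoff is 22 + 29.76 = 51.76.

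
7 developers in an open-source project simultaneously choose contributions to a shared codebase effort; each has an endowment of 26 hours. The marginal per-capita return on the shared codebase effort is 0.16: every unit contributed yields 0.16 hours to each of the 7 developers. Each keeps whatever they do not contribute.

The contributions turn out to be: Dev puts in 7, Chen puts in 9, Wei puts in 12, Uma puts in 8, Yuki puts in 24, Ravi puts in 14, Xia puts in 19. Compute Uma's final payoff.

Total contributed: 7 + 9 + 12 + 8 + 24 + 14 + 19 = 93.
Each receives 0.16 × 93 = 14.88 from the shared codebase effort.
Uma keeps 26 − 8 = 18, so Uma's payoff is 18 + 14.88 = 32.88.

32.88 hours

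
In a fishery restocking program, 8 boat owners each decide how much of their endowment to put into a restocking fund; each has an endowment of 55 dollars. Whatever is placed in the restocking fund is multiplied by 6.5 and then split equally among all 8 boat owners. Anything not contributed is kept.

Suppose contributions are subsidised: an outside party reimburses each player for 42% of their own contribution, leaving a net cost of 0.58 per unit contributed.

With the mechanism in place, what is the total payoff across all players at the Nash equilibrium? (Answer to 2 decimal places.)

3044.80 dollars

The effective private return per unit is now (6.5/8) / 0.58 = 1.4009 > 1, so every player's dominant strategy flips to full contribution.
So the Nash equilibrium is full contribution by all 8; the group earns 8 × (55 × 0.42 + 6.5 × 55) = 3044.80.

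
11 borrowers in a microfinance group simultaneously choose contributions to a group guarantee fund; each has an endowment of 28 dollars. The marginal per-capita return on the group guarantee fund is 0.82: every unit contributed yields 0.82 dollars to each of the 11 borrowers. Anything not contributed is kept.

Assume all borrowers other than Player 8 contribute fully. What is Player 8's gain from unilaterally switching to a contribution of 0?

Switching from a contribution of 28 to 0 lets Player 8 keep an extra 28 dollars, but lowers the group guarantee fund by 28, which costs Player 8 their own share of that drop: 0.82 × 28 = 22.96.
Net gain = 28 − 22.96 = 5.04. The private return per contributed unit (0.82) is below 1, so free-riding is indeed the best response regardless of what the others do.

5.04 dollars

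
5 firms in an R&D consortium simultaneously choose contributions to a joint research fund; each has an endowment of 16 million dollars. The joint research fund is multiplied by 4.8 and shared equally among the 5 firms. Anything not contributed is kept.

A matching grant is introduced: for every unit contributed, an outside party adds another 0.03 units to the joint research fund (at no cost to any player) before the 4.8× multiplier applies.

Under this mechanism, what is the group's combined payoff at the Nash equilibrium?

Even with the mechanism, each unit contributed returns only 4.8 × 1.03 / 5 = 0.9888 per unit of net cost, so contributing nothing is still dominant.
Everyone keeps their endowment and the group total is 5 × 16 = 80.

80.00 million dollars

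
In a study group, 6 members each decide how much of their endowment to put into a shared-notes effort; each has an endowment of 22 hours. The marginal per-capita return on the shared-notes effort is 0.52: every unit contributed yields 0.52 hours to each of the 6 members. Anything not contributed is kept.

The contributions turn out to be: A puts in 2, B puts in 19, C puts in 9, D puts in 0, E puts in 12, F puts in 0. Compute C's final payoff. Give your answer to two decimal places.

34.84 hours

Total contributed: 2 + 19 + 9 + 0 + 12 + 0 = 42.
Each receives 0.52 × 42 = 21.84 from the shared-notes effort.
C keeps 22 − 9 = 13, so C's payoff is 13 + 21.84 = 34.84.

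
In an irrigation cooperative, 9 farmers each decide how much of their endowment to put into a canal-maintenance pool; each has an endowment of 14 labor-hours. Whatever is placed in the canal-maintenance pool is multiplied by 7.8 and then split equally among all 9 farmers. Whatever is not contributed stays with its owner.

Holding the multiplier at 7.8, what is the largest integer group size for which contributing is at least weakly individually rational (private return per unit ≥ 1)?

7

Private return per unit is 7.8/(group size), which is ≥ 1 whenever the group size is ≤ 7.8.
The largest such integer is 7.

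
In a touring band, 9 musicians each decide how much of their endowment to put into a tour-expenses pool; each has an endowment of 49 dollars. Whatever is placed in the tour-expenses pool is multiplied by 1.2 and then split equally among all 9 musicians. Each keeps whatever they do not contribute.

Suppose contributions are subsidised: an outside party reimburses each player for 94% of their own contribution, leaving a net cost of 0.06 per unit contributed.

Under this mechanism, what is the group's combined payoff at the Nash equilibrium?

943.74 dollars

The effective private return per unit is now (1.2/9) / 0.06 = 2.2222 > 1, so every player's dominant strategy flips to full contribution.
So the Nash equilibrium is full contribution by all 9; the group earns 9 × (49 × 0.94 + 1.2 × 49) = 943.74.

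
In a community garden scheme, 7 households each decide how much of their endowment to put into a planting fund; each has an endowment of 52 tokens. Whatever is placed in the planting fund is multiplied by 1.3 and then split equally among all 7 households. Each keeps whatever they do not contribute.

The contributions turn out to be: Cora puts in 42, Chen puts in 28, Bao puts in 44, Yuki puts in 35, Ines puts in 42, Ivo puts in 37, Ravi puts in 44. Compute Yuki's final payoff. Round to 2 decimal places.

67.51 tokens

Total contributed: 42 + 28 + 44 + 35 + 42 + 37 + 44 = 272.
Each receives 1.3 × 272 / 7 = 50.51 from the planting fund.
Yuki keeps 52 − 35 = 17, so Yuki's payoff is 17 + 50.51 = 67.51.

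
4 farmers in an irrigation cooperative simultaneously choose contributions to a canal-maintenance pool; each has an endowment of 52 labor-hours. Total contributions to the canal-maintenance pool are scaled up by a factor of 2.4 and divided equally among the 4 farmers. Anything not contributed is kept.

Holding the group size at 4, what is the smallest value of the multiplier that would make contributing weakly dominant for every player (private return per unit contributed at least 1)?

A contributed unit returns (multiplier)/4 to its contributor.
This reaches 1 exactly when the multiplier is 4.

4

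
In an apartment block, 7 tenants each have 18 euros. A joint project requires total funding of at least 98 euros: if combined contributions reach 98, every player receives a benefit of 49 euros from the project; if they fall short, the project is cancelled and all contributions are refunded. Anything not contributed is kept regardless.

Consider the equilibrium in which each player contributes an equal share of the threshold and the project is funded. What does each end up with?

53 euros

Equal share of the threshold: 98/7 = 14.
At this profile no one gains by cutting their contribution: any cut drops the total below 98, the project is cancelled, contributions are refunded, and the deviator ends with 18, which is less than 18 − 14 + 49 = 53. Contributing more than 14 just wastes the excess. So contributing exactly 14 is a best response.
Each player's payoff: 18 − 14 + 49 = 53.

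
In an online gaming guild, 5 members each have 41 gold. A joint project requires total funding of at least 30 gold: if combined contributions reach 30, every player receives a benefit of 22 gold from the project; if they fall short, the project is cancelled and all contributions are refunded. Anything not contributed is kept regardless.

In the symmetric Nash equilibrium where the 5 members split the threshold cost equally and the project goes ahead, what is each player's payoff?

Equal share of the threshold: 30/5 = 6.
At this profile no one gains by cutting their contribution: any cut drops the total below 30, the project is cancelled, contributions are refunded, and the deviator ends with 41, which is less than 41 − 6 + 22 = 57. Contributing more than 6 just wastes the excess. So contributing exactly 6 is a best response.
Each player's payoff: 41 − 6 + 22 = 57.

57 gold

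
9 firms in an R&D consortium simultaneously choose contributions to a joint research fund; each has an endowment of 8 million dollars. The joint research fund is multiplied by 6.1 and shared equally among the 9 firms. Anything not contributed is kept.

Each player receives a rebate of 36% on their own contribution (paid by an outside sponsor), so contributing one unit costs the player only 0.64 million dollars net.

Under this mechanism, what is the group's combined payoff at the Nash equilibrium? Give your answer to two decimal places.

465.12 million dollars

Under the mechanism each unit contributed yields (6.1/9) / 0.64 = 1.0590 back to its contributor per unit of net cost, which exceeds 1, making full contribution the dominant choice for everyone.
At the Nash equilibrium everyone contributes 8. Group total payoff = 9 × (8 × 0.36 + 6.1 × 8) = 465.12.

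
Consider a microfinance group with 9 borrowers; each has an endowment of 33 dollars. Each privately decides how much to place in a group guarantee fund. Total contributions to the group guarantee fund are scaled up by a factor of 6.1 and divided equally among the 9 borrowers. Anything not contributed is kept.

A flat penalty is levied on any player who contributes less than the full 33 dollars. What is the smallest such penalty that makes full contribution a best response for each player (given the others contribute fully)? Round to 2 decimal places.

Given the others contribute fully, the best deviation is to contribute 0 (any partial contribution still incurs the fine and gives up units whose private return 0.6778 is below 1).
Deviating from 33 to 0 saves 33 dollars but forfeits the deviator's share of the drop in the group guarantee fund: 6.1/9 × 33 = 22.37.
So the deviation gain is 33 − 22.37 = 10.63, and the fine must be at least 10.63 dollars to wipe it out.

10.63 dollars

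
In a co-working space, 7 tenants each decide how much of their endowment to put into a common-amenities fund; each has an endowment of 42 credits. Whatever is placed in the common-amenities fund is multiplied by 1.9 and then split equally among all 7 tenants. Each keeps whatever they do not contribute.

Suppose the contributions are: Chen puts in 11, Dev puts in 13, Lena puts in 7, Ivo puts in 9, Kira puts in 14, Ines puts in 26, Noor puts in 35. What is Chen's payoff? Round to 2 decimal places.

Total contributed: 11 + 13 + 7 + 9 + 14 + 26 + 35 = 115.
Each receives 1.9 × 115 / 7 = 31.21 from the common-amenities fund.
Chen keeps 42 − 11 = 31, so Chen's payoff is 31 + 31.21 = 62.21.

62.21 credits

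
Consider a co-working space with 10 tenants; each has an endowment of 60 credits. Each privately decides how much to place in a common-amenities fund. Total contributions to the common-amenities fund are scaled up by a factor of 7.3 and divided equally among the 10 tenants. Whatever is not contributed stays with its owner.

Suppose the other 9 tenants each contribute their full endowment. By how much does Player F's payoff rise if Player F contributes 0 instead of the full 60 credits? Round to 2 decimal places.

16.20 credits

Switching from a contribution of 60 to 0 lets Player F keep an extra 60 credits, but lowers the common-amenities fund by 60, which costs Player F their own share of that drop: 7.3/10 × 60 = 43.80.
Net gain = 60 − 43.80 = 16.20. The private return per contributed unit (0.7300) is below 1, so free-riding is indeed the best response regardless of what the others do.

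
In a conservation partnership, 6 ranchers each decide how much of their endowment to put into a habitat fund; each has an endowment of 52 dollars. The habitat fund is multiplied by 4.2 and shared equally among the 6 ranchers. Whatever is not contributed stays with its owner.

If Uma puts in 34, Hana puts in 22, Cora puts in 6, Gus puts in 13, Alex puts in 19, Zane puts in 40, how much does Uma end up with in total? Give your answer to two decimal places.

Total contributed: 34 + 22 + 6 + 13 + 19 + 40 = 134.
Each receives 4.2 × 134 / 6 = 93.80 from the habitat fund.
Uma keeps 52 − 34 = 18, so Uma's payoff is 18 + 93.80 = 111.80.

111.80 dollars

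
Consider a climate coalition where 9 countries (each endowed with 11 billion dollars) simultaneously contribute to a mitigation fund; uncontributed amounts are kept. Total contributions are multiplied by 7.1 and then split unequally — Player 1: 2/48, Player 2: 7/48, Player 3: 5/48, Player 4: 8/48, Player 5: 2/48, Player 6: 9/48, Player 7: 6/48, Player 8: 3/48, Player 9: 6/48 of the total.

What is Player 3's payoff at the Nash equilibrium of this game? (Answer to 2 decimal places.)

35.41 billion dollars

Player j's private return per contributed unit is 7.1 × (j's share). Contributing is weakly dominant for j when that share is at least 1/7.1 = 0.1408, and contributing 0 is dominant otherwise.
Player 2, Player 4 and Player 6 clear that bar, contributing 11 each; the remaining 6 contribute 0. Total contributed: 33.
Player 3 keeps 11 and receives 7.1 × 33 × 5/48 = 24.41 from the mitigation fund, for a payoff of 35.41.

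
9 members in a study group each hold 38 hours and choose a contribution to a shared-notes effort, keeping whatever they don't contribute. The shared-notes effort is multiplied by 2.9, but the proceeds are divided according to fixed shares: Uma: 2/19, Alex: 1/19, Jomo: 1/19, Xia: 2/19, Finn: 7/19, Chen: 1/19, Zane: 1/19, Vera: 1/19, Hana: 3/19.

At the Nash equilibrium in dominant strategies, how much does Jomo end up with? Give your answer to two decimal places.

43.80 hours

Each unit j contributes comes back to j as 2.9 × (j's share), so j prefers to contribute only if that share exceeds 1/2.9 = 0.3448; otherwise keeping the unit dominates.
Finn alone (share 7/19) is above the threshold, contributing 38; the remaining 8 contribute 0. Total contributed: 38.
Jomo keeps 38 and receives 2.9 × 38 × 1/19 = 5.80 from the shared-notes effort, for a payoff of 43.80.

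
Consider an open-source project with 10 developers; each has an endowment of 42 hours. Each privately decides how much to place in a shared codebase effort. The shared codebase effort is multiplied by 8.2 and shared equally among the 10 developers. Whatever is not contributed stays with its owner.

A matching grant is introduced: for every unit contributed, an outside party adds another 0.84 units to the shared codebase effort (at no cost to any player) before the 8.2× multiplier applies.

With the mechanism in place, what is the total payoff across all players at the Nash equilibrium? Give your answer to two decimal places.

6336.96 hours

With the mechanism, a contributed unit returns 8.2 × 1.84 / 10 = 1.5088 per unit of net cost to the contributor — now above 1 — so contributing fully is weakly dominant for every player.
At the Nash equilibrium everyone contributes 42. Group total payoff = 8.2 × 1.84 × 420 = 6336.96.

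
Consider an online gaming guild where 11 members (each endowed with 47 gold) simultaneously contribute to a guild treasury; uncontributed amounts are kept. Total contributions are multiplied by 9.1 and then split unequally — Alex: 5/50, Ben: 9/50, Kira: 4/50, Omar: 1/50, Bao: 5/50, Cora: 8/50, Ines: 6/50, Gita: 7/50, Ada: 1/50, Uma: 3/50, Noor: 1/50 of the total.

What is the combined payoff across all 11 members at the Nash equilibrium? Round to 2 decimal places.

2039.80 gold

For player j, contributing a unit is worthwhile iff 9.1 × (j's share) ≥ 1, i.e. iff j's share is at least 0.1099.
The shares above 0.1099 belong to Ben, Cora, Ines and Gita, contributing 47 each; the remaining 7 contribute 0. Total contributed: 188.
The guild treasury pays out 9.1 × 188 = 1710.80 in total (split across the unequal shares, but the aggregate is all that matters for the group sum).
The 7 free-riders keep 47 each, adding 329. Group total = 329 + 1710.80 = 2039.80.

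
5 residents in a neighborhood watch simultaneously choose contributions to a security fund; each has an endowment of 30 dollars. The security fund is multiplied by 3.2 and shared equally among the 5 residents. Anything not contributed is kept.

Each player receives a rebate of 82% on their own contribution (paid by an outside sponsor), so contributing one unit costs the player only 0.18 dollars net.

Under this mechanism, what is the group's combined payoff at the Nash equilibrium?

603.00 dollars

Under the mechanism each unit contributed yields (3.2/5) / 0.18 = 3.5556 back to its contributor per unit of net cost, which exceeds 1, making full contribution the dominant choice for everyone.
So the Nash equilibrium is full contribution by all 5; the group earns 5 × (30 × 0.82 + 3.2 × 30) = 603.00.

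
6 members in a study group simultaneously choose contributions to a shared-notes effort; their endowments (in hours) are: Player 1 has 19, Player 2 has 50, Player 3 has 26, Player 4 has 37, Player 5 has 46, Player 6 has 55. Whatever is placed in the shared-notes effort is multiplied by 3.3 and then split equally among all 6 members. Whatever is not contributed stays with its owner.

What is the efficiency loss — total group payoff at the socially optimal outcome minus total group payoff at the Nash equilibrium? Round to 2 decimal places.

535.90 hours

The private return per contributed unit is 3.3/6 = 0.5500 < 1 for every player regardless of endowment, so the Nash equilibrium is zero contribution and the group total is Σ E_j = 19 + 50 + 26 + 37 + 46 + 55 = 233.
Each contributed unit returns 3.300 to the group, so the social optimum is full contribution by everyone: group total = 3.300 × 233 = 768.90.
Efficiency loss = (3.300 − 1) × 233 = 535.90.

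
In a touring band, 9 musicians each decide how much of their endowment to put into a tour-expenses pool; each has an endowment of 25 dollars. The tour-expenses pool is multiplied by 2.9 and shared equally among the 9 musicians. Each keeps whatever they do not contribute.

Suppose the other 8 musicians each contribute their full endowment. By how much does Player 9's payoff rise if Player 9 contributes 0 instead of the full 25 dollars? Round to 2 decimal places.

16.94 dollars

Switching from a contribution of 25 to 0 lets Player 9 keep an extra 25 dollars, but lowers the tour-expenses pool by 25, which costs Player 9 their own share of that drop: 2.9/9 × 25 = 8.06.
Net gain = 25 − 8.06 = 16.94. The private return per contributed unit (0.3222) is below 1, so free-riding is indeed the best response regardless of what the others do.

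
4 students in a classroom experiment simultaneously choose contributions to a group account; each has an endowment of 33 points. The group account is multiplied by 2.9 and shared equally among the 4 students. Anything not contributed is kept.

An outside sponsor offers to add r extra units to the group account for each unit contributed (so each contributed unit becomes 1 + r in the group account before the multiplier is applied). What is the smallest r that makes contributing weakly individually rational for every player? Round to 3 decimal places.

With matching at rate r, one contributed unit becomes (1 + r) in the group account and returns 2.9 × (1 + r) / 4 to the contributor.
Setting this equal to 1: 1 + r = 4/2.9 = 1.3793.
So the minimum matching rate is r = 1.3793 − 1 = 0.379.

0.379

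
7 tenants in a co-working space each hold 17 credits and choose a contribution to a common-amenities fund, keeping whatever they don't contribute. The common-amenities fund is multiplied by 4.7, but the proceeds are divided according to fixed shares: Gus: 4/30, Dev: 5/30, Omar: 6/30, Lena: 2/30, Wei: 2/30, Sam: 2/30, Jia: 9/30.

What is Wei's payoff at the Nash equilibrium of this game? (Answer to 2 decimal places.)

22.33 credits

Player j's private return per contributed unit is 4.7 × (j's share). Contributing is weakly dominant for j when that share is at least 1/4.7 = 0.2128, and contributing 0 is dominant otherwise.
The only share above 0.2128 is Jia's 9/30, contributing 17; the remaining 6 contribute 0. Total contributed: 17.
Wei keeps 17 and receives 4.7 × 17 × 2/30 = 5.33 from the common-amenities fund, for a payoff of 22.33.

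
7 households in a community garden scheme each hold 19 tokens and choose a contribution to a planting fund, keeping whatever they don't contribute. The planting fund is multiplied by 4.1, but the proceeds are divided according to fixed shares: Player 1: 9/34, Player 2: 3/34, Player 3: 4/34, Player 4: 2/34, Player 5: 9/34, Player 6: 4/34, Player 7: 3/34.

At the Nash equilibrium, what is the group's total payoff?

250.80 tokens

For player j, contributing a unit is worthwhile iff 4.1 × (j's share) ≥ 1, i.e. iff j's share is at least 0.2439.
The shares above 0.2439 belong to Player 1 and Player 5, contributing 19 each; the remaining 5 contribute 0. Total contributed: 38.
The planting fund pays out 4.1 × 38 = 155.80 in total (split across the unequal shares, but the aggregate is all that matters for the group sum).
The 5 free-riders keep 19 each, adding 95. Group total = 95 + 155.80 = 250.80.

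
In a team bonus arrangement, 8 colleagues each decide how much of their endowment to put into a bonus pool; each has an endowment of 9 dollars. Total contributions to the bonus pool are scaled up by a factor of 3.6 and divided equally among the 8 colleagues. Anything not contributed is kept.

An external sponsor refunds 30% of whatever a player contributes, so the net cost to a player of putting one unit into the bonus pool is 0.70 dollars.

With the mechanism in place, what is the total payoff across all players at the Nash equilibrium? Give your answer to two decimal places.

72.00 dollars

The effective private return is (3.6/8) / 0.70 = 0.6429, which is still under 1, so the mechanism doesn't change anyone's dominant strategy: zero contribution.
At the Nash equilibrium no one contributes; group total payoff = 8 × 9 = 72.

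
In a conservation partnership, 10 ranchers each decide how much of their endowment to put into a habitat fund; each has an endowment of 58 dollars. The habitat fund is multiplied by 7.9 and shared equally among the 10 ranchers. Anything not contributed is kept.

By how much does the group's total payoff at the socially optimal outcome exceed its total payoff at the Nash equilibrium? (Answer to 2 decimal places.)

4002.00 dollars

Each contributed unit returns 7.9/10 = 0.7900 to its contributor — below 1 — so contributing 0 is dominant for every player. At the Nash equilibrium everyone keeps their 58, and the group total is 10 × 58 = 580.
Each contributed unit returns 7.900 to the group as a whole (0.7900 to each of 10 players), which exceeds 1, so the social optimum is full contribution: group total = 7.900 × 580 = 4582.00.
Efficiency loss = 4582.00 − 580 = 4002.00.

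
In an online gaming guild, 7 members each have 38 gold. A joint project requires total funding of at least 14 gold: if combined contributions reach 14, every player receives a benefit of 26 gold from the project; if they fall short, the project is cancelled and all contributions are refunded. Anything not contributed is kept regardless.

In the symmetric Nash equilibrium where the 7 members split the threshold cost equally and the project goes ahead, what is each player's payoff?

Equal share of the threshold: 14/7 = 2.
At this profile no one gains by cutting their contribution: any cut drops the total below 14, the project is cancelled, contributions are refunded, and the deviator ends with 38, which is less than 38 − 2 + 26 = 62. Contributing more than 2 just wastes the excess. So contributing exactly 2 is a best response.
Each player's payoff: 38 − 2 + 26 = 62.

62 gold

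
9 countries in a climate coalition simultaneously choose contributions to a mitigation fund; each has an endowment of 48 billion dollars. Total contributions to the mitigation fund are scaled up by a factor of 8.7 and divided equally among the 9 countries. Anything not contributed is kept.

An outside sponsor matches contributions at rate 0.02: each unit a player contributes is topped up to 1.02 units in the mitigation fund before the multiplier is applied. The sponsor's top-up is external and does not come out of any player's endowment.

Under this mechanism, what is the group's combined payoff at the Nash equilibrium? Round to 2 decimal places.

432.00 billion dollars

Even with the mechanism, each unit contributed returns only 8.7 × 1.02 / 9 = 0.9860 per unit of net cost, so contributing nothing is still dominant.
At the Nash equilibrium no one contributes; group total payoff = 9 × 48 = 432.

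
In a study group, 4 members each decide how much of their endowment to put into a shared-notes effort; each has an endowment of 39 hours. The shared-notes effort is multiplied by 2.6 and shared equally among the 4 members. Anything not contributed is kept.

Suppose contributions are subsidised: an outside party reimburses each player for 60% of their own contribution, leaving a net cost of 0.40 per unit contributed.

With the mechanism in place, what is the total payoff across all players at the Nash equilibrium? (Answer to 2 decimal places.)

With the mechanism, a contributed unit returns (2.6/4) / 0.40 = 1.6250 per unit of net cost to the contributor — now above 1 — so contributing fully is weakly dominant for every player.
So the Nash equilibrium is full contribution by all 4; the group earns 4 × (39 × 0.60 + 2.6 × 39) = 499.20.

499.20 hours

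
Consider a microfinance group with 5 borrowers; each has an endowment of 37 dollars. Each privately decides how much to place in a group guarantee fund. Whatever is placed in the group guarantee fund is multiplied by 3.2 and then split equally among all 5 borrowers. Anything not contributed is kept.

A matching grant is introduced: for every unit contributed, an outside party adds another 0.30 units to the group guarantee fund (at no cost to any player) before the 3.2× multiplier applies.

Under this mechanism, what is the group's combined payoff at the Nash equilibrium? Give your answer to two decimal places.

The effective private return is 3.2 × 1.30 / 5 = 0.8320, which is still under 1, so the mechanism doesn't change anyone's dominant strategy: zero contribution.
At the Nash equilibrium no one contributes; group total payoff = 5 × 37 = 185.

185.00 dollars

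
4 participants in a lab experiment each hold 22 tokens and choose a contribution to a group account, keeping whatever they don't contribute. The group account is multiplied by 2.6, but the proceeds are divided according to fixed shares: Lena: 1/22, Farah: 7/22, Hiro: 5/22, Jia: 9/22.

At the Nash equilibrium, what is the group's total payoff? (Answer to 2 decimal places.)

123.20 tokens

A player with share s gets back 2.6·s per unit contributed, so full contribution is dominant for anyone with s > 1/2.6 = 0.3846 and zero contribution is dominant for anyone below.
Jia alone (share 9/22) is above the threshold, contributing 22; the remaining 3 contribute 0. Total contributed: 22.
The group account pays out 2.6 × 22 = 57.20 in total (split across the unequal shares, but the aggregate is all that matters for the group sum).
The 3 free-riders keep 22 each, adding 66. Group total = 66 + 57.20 = 123.20.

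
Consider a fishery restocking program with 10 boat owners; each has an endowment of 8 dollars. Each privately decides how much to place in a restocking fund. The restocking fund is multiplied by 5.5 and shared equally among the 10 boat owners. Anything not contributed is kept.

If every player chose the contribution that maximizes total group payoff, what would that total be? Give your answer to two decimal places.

440.00 dollars

Each contributed unit returns 5.500 to the group as a whole (0.5500 to each of 10 players), which exceeds 1, so the social optimum is full contribution: group total = 5.500 × 80 = 440.00.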